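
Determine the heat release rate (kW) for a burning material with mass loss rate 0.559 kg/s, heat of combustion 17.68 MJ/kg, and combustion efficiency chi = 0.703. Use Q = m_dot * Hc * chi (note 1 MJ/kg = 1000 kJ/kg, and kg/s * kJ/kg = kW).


Hc = 17.68 MJ/kg = 17.68 * 1000 kJ/kg = 17680 kJ/kg
Q = 0.559 kg/s * 17680 kJ/kg * 0.703 = 6947.8 kW

6947.8 kW


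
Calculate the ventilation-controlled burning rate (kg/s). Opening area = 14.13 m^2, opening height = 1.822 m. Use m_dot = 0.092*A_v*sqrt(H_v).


sqrt(H_v) = 1.3498
m_dot = 0.092 * 14.13 * 1.3498 = 1.7547 kg/s

1.7547 kg/s


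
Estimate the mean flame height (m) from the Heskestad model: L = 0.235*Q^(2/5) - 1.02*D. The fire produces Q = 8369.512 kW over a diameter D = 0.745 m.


Q^(2/5) = 37.075
0.235 * Q^(2/5) = 8.7126
1.02 * D = 0.75990
L = 7.9527 m

7.9527 m


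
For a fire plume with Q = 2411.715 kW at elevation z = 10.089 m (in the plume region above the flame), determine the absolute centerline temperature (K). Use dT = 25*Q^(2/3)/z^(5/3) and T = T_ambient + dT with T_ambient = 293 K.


Q^(2/3) = 179.84
z^(5/3) = 47.106
dT = 25 * 179.84 / 47.106 = 95.443 K
T = 293 + 95.443 = 388.44 K

388.44 K


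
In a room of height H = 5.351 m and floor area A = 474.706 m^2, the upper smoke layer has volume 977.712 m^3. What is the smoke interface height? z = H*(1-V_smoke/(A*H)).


V/(A*H) = 0.38490
1 - 0.38490 = 0.61510
z = 5.351 * 0.61510 = 3.2914 m

3.2914 m


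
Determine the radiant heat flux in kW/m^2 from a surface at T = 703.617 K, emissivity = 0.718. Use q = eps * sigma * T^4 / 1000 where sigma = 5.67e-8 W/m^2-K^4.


T^4 = 2.4510e+11
q = 0.718 * 5.67e-8 * 2.4510e+11 / 1000 = 9.9782 kW/m^2

9.9782 kW/m^2


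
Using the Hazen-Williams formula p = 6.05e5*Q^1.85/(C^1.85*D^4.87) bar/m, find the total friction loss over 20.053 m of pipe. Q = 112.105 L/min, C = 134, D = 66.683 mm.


Q^1.85 = 6191.6
C^1.85 = 8612.8
D^4.87 = 7.6375e+08
p/m = 0.00056946 bar/m
p_total = 0.00056946 * 20.053 = 0.011419 bar

0.011419 bar


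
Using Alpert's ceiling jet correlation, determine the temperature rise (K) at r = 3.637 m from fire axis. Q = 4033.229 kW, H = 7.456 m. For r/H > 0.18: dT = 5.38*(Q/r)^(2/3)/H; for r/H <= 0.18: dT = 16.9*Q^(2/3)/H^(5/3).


r/H = 3.637 / 7.456 = 0.48780
r/H > 0.18, so dT = 5.38*(Q/r)^(2/3)/H
Q/r = 1108.9
(Q/r)^(2/3) = 107.14
dT = 5.38 * 107.14 / 7.456 = 77.307 K

77.307 K


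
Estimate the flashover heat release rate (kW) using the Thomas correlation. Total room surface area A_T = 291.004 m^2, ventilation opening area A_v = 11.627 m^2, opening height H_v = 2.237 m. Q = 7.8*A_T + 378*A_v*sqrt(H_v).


7.8*A_T = 2269.8
sqrt(H_v) = 1.4957
378*A_v*sqrt(H_v) = 6573.4
Q = 2269.8 + 6573.4 = 8843.3 kW

8843.3 kW


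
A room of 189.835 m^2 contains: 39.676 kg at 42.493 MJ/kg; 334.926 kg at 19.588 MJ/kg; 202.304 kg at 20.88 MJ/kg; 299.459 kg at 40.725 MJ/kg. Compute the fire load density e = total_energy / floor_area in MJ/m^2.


Total energy = 39.676*42.493 + 334.926*19.588 + 202.304*20.88 + 299.459*40.725
= 1685.952 + 6560.530 + 4224.108 + 12195.47
= 24666.06 MJ
e = 24666.06 / 189.835 = 129.93 MJ/m^2

129.93 MJ/m^2


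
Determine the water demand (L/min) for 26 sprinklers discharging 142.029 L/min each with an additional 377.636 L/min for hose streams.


Sprinkler demand = 26 * 142.029 = 3692.754 L/min
Total = 3692.754 + 377.636 = 4070.39 L/min

4070.39 L/min


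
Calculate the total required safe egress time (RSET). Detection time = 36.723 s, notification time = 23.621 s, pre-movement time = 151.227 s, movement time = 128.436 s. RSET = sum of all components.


Total = 36.723 + 23.621 + 151.227 + 128.436 = 340.007 s

340.007 s


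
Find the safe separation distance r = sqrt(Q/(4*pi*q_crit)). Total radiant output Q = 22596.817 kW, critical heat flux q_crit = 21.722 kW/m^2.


4*pi*q_crit = 272.97
Q/(4*pi*q_crit) = 82.782
r = sqrt(82.782) = 9.0985 m

9.0985 m


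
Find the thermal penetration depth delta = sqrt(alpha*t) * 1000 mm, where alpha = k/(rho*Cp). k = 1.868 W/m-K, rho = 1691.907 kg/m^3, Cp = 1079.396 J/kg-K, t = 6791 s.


alpha = 1.868 / (1691.907 * 1079.396) = 1.0229e-06 m^2/s
alpha * t = 0.0069463
delta = sqrt(0.0069463) * 1000 = 83.344 mm

83.344 mm


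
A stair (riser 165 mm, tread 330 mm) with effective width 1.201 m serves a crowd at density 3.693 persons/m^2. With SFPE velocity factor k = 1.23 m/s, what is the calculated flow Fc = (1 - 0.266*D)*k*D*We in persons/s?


1 - 0.266*D = 1 - 0.266*3.693 = 0.017662
Fs = 0.017662 * 1.23 * 3.693 = 0.080228 persons/(s*m)
Fc = 0.080228 * 1.201 = 0.096353 persons/s

0.096353 persons/s


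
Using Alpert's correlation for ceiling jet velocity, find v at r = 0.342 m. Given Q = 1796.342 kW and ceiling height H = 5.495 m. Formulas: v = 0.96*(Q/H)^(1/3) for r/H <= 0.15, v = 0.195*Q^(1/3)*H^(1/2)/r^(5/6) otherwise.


r/H = 0.342 / 5.495 = 0.062238
r/H <= 0.15, so v = 0.96*(Q/H)^(1/3)
Q/H = 326.90
(Q/H)^(1/3) = 6.8888
v = 0.96 * 6.8888 = 6.6132 m/s

6.6132 m/s


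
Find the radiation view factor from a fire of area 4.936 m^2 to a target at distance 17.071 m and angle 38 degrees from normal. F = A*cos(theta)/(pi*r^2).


cos(38 deg) = 0.78801
pi*r^2 = 915.52
F = 4.936 * 0.78801 / 915.52 = 0.0042485

0.0042485


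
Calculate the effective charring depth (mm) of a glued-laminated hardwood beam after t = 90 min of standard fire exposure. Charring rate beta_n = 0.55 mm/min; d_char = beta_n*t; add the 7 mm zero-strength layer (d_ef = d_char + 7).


d_char = 0.55 * 90 = 49.5 mm
d_ef = 49.5 + 1.0*7 = 56.5 mm

56.5 mm


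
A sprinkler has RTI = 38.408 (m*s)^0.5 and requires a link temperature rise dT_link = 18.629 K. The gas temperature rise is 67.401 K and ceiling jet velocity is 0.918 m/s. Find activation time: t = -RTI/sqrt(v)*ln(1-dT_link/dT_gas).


dT_link/dT_gas = 0.27639
ln(1 - 0.27639) = -0.32350
t = -38.408 / sqrt(0.918) * -0.32350 = 12.968 s

12.968 s


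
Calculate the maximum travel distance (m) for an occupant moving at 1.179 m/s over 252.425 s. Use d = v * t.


d = 1.179 * 252.425 = 297.61 m

297.61 m


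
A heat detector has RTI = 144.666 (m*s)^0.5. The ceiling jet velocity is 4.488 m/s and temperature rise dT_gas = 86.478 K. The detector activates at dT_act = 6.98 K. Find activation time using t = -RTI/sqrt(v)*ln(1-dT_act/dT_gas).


dT_act/dT_gas = 0.080714
ln(1 - 0.080714) = -0.084158
t = -144.666 / sqrt(4.488) * -0.084158 = 5.7469 s

5.7469 s


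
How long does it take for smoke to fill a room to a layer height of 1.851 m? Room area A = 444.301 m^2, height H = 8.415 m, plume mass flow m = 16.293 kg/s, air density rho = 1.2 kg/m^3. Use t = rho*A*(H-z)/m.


H - z = 6.564 m
t = 1.2 * 444.301 * 6.564 / 16.293 = 214.80 s

214.80 s


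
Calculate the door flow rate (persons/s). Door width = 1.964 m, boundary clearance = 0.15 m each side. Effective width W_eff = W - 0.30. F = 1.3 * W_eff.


W_eff = 1.964 - 0.30 = 1.664 m
F = 1.3 * 1.664 = 2.1632 persons/s

2.1632 persons/s


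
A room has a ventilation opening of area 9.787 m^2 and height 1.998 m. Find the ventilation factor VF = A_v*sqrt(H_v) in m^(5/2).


sqrt(H_v) = 1.4135
VF = 9.787 * 1.4135 = 13.834 m^(5/2)

13.834 m^(5/2)


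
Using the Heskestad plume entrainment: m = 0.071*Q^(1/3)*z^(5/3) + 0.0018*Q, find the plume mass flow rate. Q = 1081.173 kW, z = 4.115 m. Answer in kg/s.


Q^(1/3) = 10.264
z^(5/3) = 10.567
First term = 0.071 * 10.264 * 10.567 = 7.7003
Second term = 0.0018 * 1081.173 = 1.9461
m = 9.6464 kg/s

9.6464 kg/s


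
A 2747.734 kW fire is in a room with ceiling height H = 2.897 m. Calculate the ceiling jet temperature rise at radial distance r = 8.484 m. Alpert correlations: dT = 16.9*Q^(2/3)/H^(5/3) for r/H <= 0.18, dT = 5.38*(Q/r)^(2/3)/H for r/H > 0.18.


r/H = 8.484 / 2.897 = 2.9285
r/H > 0.18, so dT = 5.38*(Q/r)^(2/3)/H
Q/r = 323.87
(Q/r)^(2/3) = 47.161
dT = 5.38 * 47.161 / 2.897 = 87.582 K

87.582 K


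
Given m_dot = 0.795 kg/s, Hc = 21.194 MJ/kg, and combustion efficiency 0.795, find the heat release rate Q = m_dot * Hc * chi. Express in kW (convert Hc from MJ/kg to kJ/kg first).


Hc = 21.194 MJ/kg = 21.194 * 1000 kJ/kg = 21194 kJ/kg
Q = 0.795 kg/s * 21194 kJ/kg * 0.795 = 13395 kW

13395 kW


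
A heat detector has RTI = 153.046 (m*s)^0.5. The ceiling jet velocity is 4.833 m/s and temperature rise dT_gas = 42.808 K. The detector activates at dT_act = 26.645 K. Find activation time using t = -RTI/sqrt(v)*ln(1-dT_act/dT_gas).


dT_act/dT_gas = 0.62243
ln(1 - 0.62243) = -0.97400
t = -153.046 / sqrt(4.833) * -0.97400 = 67.807 s

67.807 s


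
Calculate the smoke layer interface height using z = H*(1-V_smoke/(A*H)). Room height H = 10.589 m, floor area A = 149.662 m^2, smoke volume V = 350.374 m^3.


V/(A*H) = 0.22109
1 - 0.22109 = 0.77891
z = 10.589 * 0.77891 = 8.2479 m

8.2479 m


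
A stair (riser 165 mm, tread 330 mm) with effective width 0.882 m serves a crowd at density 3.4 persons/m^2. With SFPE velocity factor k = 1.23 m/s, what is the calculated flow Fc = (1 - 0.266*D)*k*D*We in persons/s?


1 - 0.266*D = 1 - 0.266*3.4 = 0.095600
Fs = 0.095600 * 1.23 * 3.4 = 0.39980 persons/(s*m)
Fc = 0.39980 * 0.882 = 0.35262 persons/s

0.35262 persons/s


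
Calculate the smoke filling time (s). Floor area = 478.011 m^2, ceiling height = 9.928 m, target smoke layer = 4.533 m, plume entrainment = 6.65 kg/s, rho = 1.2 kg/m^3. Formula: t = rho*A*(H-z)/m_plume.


H - z = 5.395 m
t = 1.2 * 478.011 * 5.395 / 6.65 = 465.36 s

465.36 s


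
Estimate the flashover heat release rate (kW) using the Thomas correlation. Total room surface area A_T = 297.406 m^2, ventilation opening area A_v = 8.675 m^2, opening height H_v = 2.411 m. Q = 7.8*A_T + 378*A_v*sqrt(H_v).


7.8*A_T = 2319.8
sqrt(H_v) = 1.5527
378*A_v*sqrt(H_v) = 5091.7
Q = 2319.8 + 5091.7 = 7411.4 kW

7411.4 kW


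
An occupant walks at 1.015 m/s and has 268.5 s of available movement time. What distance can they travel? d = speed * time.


d = 1.015 * 268.5 = 272.53 m

272.53 m


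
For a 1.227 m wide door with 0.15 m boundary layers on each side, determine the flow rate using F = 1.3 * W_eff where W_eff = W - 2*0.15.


W_eff = 1.227 - 0.30 = 0.927 m
F = 1.3 * 0.927 = 1.2051 persons/s

1.2051 persons/s


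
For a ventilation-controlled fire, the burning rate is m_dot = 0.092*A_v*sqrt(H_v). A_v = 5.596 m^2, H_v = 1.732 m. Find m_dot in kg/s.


sqrt(H_v) = 1.3161
m_dot = 0.092 * 5.596 * 1.3161 = 0.67755 kg/s

0.67755 kg/s


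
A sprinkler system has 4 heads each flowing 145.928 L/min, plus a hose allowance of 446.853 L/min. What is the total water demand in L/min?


Sprinkler demand = 4 * 145.928 = 583.712 L/min
Total = 583.712 + 446.853 = 1030.565 L/min

1030.565 L/min


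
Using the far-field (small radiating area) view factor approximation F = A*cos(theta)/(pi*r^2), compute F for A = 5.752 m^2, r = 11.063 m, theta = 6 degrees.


cos(6 deg) = 0.99452
pi*r^2 = 384.50
F = 5.752 * 0.99452 / 384.50 = 0.014878

0.014878


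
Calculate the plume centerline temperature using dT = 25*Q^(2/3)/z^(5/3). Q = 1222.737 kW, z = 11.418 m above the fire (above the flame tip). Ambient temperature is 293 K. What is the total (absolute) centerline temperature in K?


Q^(2/3) = 114.35
z^(5/3) = 57.896
dT = 25 * 114.35 / 57.896 = 49.376 K
T = 293 + 49.376 = 342.38 K

342.38 K


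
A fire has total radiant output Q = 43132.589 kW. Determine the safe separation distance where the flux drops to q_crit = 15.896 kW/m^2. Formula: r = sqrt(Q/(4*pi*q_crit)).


4*pi*q_crit = 199.76
Q/(4*pi*q_crit) = 215.93
r = sqrt(215.93) = 14.694 m

14.694 m


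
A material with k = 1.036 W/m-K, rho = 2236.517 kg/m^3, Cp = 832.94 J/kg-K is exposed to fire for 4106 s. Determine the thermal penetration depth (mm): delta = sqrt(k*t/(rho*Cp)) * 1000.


alpha = 1.036 / (2236.517 * 832.94) = 5.5613e-07 m^2/s
alpha * t = 0.0022835
delta = sqrt(0.0022835) * 1000 = 47.786 mm

47.786 mm


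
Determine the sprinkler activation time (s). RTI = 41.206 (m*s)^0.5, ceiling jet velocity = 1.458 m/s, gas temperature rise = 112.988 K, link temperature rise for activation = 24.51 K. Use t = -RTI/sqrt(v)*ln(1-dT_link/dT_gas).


dT_link/dT_gas = 0.21693
ln(1 - 0.21693) = -0.24453
t = -41.206 / sqrt(1.458) * -0.24453 = 8.3447 s

8.3447 s


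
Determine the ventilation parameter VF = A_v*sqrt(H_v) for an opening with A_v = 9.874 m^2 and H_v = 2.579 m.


sqrt(H_v) = 1.6059
VF = 9.874 * 1.6059 = 15.857 m^(5/2)

15.857 m^(5/2)


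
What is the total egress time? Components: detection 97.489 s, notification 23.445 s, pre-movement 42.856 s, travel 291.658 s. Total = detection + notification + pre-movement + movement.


Total = 97.489 + 23.445 + 42.856 + 291.658 = 455.448 s

455.448 s


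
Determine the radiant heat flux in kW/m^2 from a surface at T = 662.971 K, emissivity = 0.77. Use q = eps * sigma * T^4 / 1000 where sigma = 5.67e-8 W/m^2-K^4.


T^4 = 1.9319e+11
q = 0.77 * 5.67e-8 * 1.9319e+11 / 1000 = 8.4344 kW/m^2

8.4344 kW/m^2


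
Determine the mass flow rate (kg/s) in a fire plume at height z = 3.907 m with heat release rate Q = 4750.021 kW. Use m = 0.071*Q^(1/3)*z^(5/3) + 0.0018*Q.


Q^(1/3) = 16.810
z^(5/3) = 9.6918
First term = 0.071 * 16.810 * 9.6918 = 11.567
Second term = 0.0018 * 4750.021 = 8.5500
m = 20.117 kg/s

20.117 kg/s


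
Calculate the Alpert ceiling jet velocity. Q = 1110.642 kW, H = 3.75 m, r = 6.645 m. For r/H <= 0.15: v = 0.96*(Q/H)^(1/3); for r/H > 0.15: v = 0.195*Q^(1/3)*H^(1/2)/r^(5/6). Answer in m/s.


r/H = 6.645 / 3.75 = 1.772
r/H > 0.15, so v = 0.195*Q^(1/3)*H^(1/2)/r^(5/6)
Q^(1/3) = 10.356
H^(1/2) = 1.9365
r^(5/6) = 4.8463
v = 0.195 * 10.356 * 1.9365 / 4.8463 = 0.80692 m/s

0.80692 m/s


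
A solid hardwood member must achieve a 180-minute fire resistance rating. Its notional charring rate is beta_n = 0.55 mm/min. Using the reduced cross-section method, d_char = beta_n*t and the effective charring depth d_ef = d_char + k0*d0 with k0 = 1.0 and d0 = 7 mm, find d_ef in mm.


d_char = 0.55 * 180 = 99 mm
d_ef = 99 + 1.0*7 = 106 mm

106 mm


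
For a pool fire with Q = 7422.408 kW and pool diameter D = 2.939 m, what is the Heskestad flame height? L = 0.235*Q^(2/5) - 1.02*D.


Q^(2/5) = 35.336
0.235 * Q^(2/5) = 8.3040
1.02 * D = 2.9978
L = 5.3062 m

5.3062 m


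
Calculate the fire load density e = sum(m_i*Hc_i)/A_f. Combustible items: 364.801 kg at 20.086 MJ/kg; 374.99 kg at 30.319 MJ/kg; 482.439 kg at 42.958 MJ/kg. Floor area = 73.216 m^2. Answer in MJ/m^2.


Total energy = 364.801*20.086 + 374.99*30.319 + 482.439*42.958
= 7327.393 + 11369.32 + 20724.61
= 39421.33 MJ
e = 39421.33 / 73.216 = 538.43 MJ/m^2

538.43 MJ/m^2


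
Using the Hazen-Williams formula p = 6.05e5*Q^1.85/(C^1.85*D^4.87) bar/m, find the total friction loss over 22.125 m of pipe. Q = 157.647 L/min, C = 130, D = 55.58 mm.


Q^1.85 = 11634
C^1.85 = 8143.2
D^4.87 = 3.1460e+08
p/m = 0.0027474 bar/m
p_total = 0.0027474 * 22.125 = 0.060787 bar

0.060787 bar


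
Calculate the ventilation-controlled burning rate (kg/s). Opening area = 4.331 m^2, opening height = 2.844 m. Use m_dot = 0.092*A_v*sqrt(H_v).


sqrt(H_v) = 1.6864
m_dot = 0.092 * 4.331 * 1.6864 = 0.67196 kg/s

0.67196 kg/s


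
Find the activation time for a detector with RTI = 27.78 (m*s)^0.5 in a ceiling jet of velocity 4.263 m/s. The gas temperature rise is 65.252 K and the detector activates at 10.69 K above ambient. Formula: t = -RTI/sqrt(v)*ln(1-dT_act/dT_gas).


dT_act/dT_gas = 0.16383
ln(1 - 0.16383) = -0.17892
t = -27.78 / sqrt(4.263) * -0.17892 = 2.4073 s

2.4073 s


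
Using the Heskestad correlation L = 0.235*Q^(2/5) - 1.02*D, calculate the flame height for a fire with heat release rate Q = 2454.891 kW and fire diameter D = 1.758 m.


Q^(2/5) = 22.699
0.235 * Q^(2/5) = 5.3343
1.02 * D = 1.7932
L = 3.5412 m

3.5412 m


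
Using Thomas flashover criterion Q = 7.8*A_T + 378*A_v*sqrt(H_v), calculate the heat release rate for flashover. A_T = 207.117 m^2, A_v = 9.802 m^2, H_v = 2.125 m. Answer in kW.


7.8*A_T = 1615.5
sqrt(H_v) = 1.4577
378*A_v*sqrt(H_v) = 5401.1
Q = 1615.5 + 5401.1 = 7016.7 kW

7016.7 kW


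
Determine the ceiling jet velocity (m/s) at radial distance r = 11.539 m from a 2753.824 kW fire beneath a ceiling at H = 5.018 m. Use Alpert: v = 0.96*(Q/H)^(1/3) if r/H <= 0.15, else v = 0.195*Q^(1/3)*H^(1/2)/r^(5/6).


r/H = 11.539 / 5.018 = 2.2995
r/H > 0.15, so v = 0.195*Q^(1/3)*H^(1/2)/r^(5/6)
Q^(1/3) = 14.017
H^(1/2) = 2.2401
r^(5/6) = 7.6761
v = 0.195 * 14.017 * 2.2401 / 7.6761 = 0.79764 m/s

0.79764 m/s


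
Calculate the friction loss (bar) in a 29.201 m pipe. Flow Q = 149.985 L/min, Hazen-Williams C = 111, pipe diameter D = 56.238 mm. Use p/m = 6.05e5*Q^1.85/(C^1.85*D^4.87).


Q^1.85 = 10609
C^1.85 = 6079.2
D^4.87 = 3.3315e+08
p/m = 0.0031692 bar/m
p_total = 0.0031692 * 29.201 = 0.092544 bar

0.092544 bar


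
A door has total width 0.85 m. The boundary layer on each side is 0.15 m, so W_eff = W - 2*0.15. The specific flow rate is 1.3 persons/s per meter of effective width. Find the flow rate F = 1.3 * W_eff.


W_eff = 0.85 - 0.30 = 0.55 m
F = 1.3 * 0.55 = 0.715 persons/s

0.715 persons/s


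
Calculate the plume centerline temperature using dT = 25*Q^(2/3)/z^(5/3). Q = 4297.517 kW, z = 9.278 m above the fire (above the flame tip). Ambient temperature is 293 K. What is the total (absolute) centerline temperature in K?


Q^(2/3) = 264.33
z^(5/3) = 40.966
dT = 25 * 264.33 / 40.966 = 161.31 K
T = 293 + 161.31 = 454.31 K

454.31 K


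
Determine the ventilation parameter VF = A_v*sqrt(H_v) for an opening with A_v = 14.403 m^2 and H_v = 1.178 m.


sqrt(H_v) = 1.0854
VF = 14.403 * 1.0854 = 15.632 m^(5/2)

15.632 m^(5/2)


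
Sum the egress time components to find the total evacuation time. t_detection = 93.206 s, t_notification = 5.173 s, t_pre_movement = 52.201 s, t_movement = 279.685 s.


Total = 93.206 + 5.173 + 52.201 + 279.685 = 430.265 s

430.265 s


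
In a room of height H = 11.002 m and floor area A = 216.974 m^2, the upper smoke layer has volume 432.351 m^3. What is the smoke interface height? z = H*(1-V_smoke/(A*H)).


V/(A*H) = 0.18112
1 - 0.18112 = 0.81888
z = 11.002 * 0.81888 = 9.0094 m

9.0094 m


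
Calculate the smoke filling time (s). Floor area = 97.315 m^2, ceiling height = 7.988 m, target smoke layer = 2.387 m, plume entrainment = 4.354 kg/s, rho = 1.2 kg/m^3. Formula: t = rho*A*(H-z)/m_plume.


H - z = 5.601 m
t = 1.2 * 97.315 * 5.601 / 4.354 = 150.22 s

150.22 s


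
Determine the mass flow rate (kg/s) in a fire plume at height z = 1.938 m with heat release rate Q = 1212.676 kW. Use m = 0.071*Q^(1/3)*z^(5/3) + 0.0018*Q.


Q^(1/3) = 10.664
z^(5/3) = 3.0125
First term = 0.071 * 10.664 * 3.0125 = 2.2808
Second term = 0.0018 * 1212.676 = 2.1828
m = 4.4637 kg/s

4.4637 kg/s


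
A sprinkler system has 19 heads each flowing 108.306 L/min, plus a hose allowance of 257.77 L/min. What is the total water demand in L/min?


Sprinkler demand = 19 * 108.306 = 2057.814 L/min
Total = 2057.814 + 257.77 = 2315.584 L/min

2315.584 L/min


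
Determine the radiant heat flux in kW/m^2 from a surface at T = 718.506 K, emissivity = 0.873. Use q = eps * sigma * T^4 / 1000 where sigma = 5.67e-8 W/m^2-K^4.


T^4 = 2.6651e+11
q = 0.873 * 5.67e-8 * 2.6651e+11 / 1000 = 13.192 kW/m^2

13.192 kW/m^2


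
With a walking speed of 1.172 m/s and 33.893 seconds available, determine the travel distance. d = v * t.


d = 1.172 * 33.893 = 39.723 m

39.723 m


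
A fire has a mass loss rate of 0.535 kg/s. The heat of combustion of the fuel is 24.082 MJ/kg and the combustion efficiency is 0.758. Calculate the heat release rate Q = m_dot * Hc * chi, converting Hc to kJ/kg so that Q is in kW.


Hc = 24.082 MJ/kg = 24.082 * 1000 kJ/kg = 24082 kJ/kg
Q = 0.535 kg/s * 24082 kJ/kg * 0.758 = 9766.0 kW

9766.0 kW


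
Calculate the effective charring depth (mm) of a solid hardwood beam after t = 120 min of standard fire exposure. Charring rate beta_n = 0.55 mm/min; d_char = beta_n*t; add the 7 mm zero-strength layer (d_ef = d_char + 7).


d_char = 0.55 * 120 = 66 mm
d_ef = 66 + 1.0*7 = 73 mm

73 mm


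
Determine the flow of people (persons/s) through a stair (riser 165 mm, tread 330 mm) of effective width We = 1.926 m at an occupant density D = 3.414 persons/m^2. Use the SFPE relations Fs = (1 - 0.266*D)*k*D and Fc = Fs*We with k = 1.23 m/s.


1 - 0.266*D = 1 - 0.266*3.414 = 0.091876
Fs = 0.091876 * 1.23 * 3.414 = 0.38581 persons/(s*m)
Fc = 0.38581 * 1.926 = 0.74307 persons/s

0.74307 persons/s


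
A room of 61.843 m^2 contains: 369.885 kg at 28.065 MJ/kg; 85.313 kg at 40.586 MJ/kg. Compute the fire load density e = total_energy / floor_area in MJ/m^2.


Total energy = 369.885*28.065 + 85.313*40.586
= 10380.82 + 3462.513
= 13843.34 MJ
e = 13843.34 / 61.843 = 223.85 MJ/m^2

223.85 MJ/m^2


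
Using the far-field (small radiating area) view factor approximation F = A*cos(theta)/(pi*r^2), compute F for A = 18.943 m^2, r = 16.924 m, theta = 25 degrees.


cos(25 deg) = 0.90631
pi*r^2 = 899.82
F = 18.943 * 0.90631 / 899.82 = 0.019080

0.019080


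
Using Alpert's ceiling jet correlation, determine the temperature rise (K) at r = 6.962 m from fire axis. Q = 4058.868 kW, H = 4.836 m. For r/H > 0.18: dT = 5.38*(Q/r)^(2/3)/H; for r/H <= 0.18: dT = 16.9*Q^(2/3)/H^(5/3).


r/H = 6.962 / 4.836 = 1.4396
r/H > 0.18, so dT = 5.38*(Q/r)^(2/3)/H
Q/r = 583.00
(Q/r)^(2/3) = 69.788
dT = 5.38 * 69.788 / 4.836 = 77.638 K

77.638 K


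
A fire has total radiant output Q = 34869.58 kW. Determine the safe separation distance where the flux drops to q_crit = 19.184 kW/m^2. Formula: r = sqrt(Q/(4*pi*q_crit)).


4*pi*q_crit = 241.07
Q/(4*pi*q_crit) = 144.64
r = sqrt(144.64) = 12.027 m

12.027 m


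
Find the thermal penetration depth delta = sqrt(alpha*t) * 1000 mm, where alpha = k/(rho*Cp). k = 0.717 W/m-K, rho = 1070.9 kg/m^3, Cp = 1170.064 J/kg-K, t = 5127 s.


alpha = 0.717 / (1070.9 * 1170.064) = 5.7222e-07 m^2/s
alpha * t = 0.0029338
delta = sqrt(0.0029338) * 1000 = 54.164 mm

54.164 mm


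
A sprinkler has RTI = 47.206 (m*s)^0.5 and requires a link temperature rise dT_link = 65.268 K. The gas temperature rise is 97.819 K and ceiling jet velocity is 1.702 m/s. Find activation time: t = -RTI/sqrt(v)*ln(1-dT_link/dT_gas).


dT_link/dT_gas = 0.66723
ln(1 - 0.66723) = -1.1003
t = -47.206 / sqrt(1.702) * -1.1003 = 39.814 s

39.814 s


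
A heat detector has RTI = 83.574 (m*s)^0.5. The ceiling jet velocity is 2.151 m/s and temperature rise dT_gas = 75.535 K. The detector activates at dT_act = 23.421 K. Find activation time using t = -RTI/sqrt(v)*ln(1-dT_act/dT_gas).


dT_act/dT_gas = 0.31007
ln(1 - 0.31007) = -0.37116
t = -83.574 / sqrt(2.151) * -0.37116 = 21.150 s

21.150 s


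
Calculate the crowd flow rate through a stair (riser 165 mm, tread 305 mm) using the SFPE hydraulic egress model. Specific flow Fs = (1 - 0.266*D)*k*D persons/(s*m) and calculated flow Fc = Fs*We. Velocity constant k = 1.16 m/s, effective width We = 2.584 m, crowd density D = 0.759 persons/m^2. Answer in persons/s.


1 - 0.266*D = 1 - 0.266*0.759 = 0.79811
Fs = 0.79811 * 1.16 * 0.759 = 0.70268 persons/(s*m)
Fc = 0.70268 * 2.584 = 1.8157 persons/s

1.8157 persons/s


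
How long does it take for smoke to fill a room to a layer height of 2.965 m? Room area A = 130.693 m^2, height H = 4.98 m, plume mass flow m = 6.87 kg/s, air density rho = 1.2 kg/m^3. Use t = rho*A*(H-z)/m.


H - z = 2.015 m
t = 1.2 * 130.693 * 2.015 / 6.87 = 45.999 s

45.999 s


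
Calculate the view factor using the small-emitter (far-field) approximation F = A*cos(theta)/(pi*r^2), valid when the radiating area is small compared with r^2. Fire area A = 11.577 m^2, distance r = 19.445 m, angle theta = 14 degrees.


cos(14 deg) = 0.97030
pi*r^2 = 1187.9
F = 11.577 * 0.97030 / 1187.9 = 0.0094566

0.0094566


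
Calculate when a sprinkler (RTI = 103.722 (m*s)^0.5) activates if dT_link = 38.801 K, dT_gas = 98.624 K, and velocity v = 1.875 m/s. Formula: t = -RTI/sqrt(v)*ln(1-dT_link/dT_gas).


dT_link/dT_gas = 0.39342
ln(1 - 0.39342) = -0.49992
t = -103.722 / sqrt(1.875) * -0.49992 = 37.868 s

37.868 s


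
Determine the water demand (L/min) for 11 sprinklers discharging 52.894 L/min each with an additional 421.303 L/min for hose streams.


Sprinkler demand = 11 * 52.894 = 581.834 L/min
Total = 581.834 + 421.303 = 1003.137 L/min

1003.137 L/min


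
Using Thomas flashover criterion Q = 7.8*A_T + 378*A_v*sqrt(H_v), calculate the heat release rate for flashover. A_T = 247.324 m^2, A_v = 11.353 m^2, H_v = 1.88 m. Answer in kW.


7.8*A_T = 1929.1
sqrt(H_v) = 1.3711
378*A_v*sqrt(H_v) = 5884.1
Q = 1929.1 + 5884.1 = 7813.2 kW

7813.2 kW


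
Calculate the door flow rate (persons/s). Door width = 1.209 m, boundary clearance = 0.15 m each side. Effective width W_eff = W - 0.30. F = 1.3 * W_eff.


W_eff = 1.209 - 0.30 = 0.909 m
F = 1.3 * 0.909 = 1.1817 persons/s

1.1817 persons/s


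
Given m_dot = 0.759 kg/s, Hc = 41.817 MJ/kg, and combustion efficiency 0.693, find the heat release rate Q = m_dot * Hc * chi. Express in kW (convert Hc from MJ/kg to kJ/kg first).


Hc = 41.817 MJ/kg = 41.817 * 1000 kJ/kg = 41817 kJ/kg
Q = 0.759 kg/s * 41817 kJ/kg * 0.693 = 21995 kW

21995 kW


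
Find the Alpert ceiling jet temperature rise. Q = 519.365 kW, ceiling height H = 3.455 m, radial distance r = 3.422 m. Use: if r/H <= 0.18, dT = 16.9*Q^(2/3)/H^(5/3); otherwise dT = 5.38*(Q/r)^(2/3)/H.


r/H = 3.422 / 3.455 = 0.99045
r/H > 0.18, so dT = 5.38*(Q/r)^(2/3)/H
Q/r = 151.77
(Q/r)^(2/3) = 28.453
dT = 5.38 * 28.453 / 3.455 = 44.306 K

44.306 K


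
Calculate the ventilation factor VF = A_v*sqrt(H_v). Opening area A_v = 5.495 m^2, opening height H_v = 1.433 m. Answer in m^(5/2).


sqrt(H_v) = 1.1971
VF = 5.495 * 1.1971 = 6.5780 m^(5/2)

6.5780 m^(5/2)


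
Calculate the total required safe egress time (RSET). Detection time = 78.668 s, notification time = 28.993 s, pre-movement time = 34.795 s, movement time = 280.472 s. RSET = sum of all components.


Total = 78.668 + 28.993 + 34.795 + 280.472 = 422.928 s

422.928 s


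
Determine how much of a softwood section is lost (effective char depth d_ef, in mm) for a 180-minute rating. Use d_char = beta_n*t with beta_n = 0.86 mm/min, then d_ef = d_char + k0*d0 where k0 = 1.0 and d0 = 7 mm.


d_char = 0.86 * 180 = 154.8 mm
d_ef = 154.8 + 1.0*7 = 161.8 mm

161.8 mm


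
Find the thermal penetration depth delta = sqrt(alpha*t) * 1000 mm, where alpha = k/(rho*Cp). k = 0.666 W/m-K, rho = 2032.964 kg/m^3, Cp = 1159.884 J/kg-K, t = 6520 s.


alpha = 0.666 / (2032.964 * 1159.884) = 2.8244e-07 m^2/s
alpha * t = 0.0018415
delta = sqrt(0.0018415) * 1000 = 42.913 mm

42.913 mm


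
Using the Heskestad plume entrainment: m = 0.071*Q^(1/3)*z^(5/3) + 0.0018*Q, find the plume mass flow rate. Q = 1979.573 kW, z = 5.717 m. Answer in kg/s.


Q^(1/3) = 12.556
z^(5/3) = 18.279
First term = 0.071 * 12.556 * 18.279 = 16.295
Second term = 0.0018 * 1979.573 = 3.5632
m = 19.859 kg/s

19.859 kg/s


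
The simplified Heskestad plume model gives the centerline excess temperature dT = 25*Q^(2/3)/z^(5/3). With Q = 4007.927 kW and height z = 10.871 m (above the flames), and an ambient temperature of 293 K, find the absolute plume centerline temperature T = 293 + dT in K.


Q^(2/3) = 252.32
z^(5/3) = 53.348
dT = 25 * 252.32 / 53.348 = 118.24 K
T = 293 + 118.24 = 411.24 K

411.24 K


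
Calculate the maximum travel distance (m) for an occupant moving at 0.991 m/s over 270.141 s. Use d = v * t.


d = 0.991 * 270.141 = 267.71 m

267.71 m


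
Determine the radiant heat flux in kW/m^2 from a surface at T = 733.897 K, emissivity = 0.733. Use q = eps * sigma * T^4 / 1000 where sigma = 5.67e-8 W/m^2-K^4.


T^4 = 2.9010e+11
q = 0.733 * 5.67e-8 * 2.9010e+11 / 1000 = 12.057 kW/m^2

12.057 kW/m^2


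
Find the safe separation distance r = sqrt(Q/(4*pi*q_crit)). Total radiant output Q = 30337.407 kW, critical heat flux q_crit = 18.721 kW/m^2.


4*pi*q_crit = 235.26
Q/(4*pi*q_crit) = 128.96
r = sqrt(128.96) = 11.356 m

11.356 m


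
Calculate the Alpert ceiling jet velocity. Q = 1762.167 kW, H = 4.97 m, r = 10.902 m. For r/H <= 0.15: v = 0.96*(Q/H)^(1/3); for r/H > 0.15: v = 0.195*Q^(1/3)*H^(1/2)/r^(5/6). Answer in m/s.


r/H = 10.902 / 4.97 = 2.1936
r/H > 0.15, so v = 0.195*Q^(1/3)*H^(1/2)/r^(5/6)
Q^(1/3) = 12.079
H^(1/2) = 2.2293
r^(5/6) = 7.3213
v = 0.195 * 12.079 * 2.2293 / 7.3213 = 0.71720 m/s

0.71720 m/s


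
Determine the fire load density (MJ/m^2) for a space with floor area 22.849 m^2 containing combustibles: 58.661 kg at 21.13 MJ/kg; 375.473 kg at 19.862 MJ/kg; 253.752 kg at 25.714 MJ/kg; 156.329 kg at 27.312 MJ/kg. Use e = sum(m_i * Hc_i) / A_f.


Total energy = 58.661*21.13 + 375.473*19.862 + 253.752*25.714 + 156.329*27.312
= 1239.507 + 7457.645 + 6524.979 + 4269.658
= 19491.79 MJ
e = 19491.79 / 22.849 = 853.07 MJ/m^2

853.07 MJ/m^2


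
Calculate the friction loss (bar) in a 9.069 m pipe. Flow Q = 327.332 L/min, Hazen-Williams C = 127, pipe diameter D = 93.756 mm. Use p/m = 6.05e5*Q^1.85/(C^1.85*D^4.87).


Q^1.85 = 44950
C^1.85 = 7799.0
D^4.87 = 4.0145e+09
p/m = 0.00086858 bar/m
p_total = 0.00086858 * 9.069 = 0.0078772 bar

0.0078772 bar


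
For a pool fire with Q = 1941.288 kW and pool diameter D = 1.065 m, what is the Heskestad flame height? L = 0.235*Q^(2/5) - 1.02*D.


Q^(2/5) = 20.665
0.235 * Q^(2/5) = 4.8563
1.02 * D = 1.0863
L = 3.7700 m

3.7700 m


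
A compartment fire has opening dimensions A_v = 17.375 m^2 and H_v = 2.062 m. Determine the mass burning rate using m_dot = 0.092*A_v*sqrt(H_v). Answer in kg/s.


sqrt(H_v) = 1.4360
m_dot = 0.092 * 17.375 * 1.4360 = 2.2954 kg/s

2.2954 kg/s


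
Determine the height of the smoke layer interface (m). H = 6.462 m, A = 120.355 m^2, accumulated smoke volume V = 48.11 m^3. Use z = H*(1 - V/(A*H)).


V/(A*H) = 0.061859
1 - 0.061859 = 0.93814
z = 6.462 * 0.93814 = 6.0623 m

6.0623 m


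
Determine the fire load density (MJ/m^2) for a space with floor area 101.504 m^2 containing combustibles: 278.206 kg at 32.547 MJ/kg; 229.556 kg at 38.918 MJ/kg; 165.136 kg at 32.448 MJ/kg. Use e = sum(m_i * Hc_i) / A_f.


Total energy = 278.206*32.547 + 229.556*38.918 + 165.136*32.448
= 9054.771 + 8933.860 + 5358.333
= 23346.96 MJ
e = 23346.96 / 101.504 = 230.01 MJ/m^2

230.01 MJ/m^2


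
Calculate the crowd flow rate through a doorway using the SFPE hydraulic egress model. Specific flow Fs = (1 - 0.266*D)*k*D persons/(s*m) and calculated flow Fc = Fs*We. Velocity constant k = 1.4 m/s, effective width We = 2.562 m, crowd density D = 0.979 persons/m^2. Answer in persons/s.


1 - 0.266*D = 1 - 0.266*0.979 = 0.73959
Fs = 0.73959 * 1.4 * 0.979 = 1.0137 persons/(s*m)
Fc = 1.0137 * 2.562 = 2.5970 persons/s

2.5970 persons/s


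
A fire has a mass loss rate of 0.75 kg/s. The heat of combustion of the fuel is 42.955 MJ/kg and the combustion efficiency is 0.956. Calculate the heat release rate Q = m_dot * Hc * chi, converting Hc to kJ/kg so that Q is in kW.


Hc = 42.955 MJ/kg = 42.955 * 1000 kJ/kg = 42955 kJ/kg
Q = 0.75 kg/s * 42955 kJ/kg * 0.956 = 30798.735 kW

30798.735 kW


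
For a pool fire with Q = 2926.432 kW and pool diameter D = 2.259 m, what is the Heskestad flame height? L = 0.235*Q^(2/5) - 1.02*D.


Q^(2/5) = 24.352
0.235 * Q^(2/5) = 5.7227
1.02 * D = 2.3042
L = 3.4185 m

3.4185 m


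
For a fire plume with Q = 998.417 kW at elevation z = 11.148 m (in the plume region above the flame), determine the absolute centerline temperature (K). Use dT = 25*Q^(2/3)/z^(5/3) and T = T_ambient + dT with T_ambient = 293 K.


Q^(2/3) = 99.894
z^(5/3) = 55.632
dT = 25 * 99.894 / 55.632 = 44.890 K
T = 293 + 44.890 = 337.89 K

337.89 K


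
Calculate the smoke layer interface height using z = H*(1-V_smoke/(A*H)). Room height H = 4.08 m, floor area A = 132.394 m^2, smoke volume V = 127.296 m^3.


V/(A*H) = 0.23566
1 - 0.23566 = 0.76434
z = 4.08 * 0.76434 = 3.1185 m

3.1185 m


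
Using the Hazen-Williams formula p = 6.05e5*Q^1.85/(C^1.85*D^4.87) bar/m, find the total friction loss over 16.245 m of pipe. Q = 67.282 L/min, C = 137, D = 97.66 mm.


Q^1.85 = 2407.8
C^1.85 = 8972.9
D^4.87 = 4.8969e+09
p/m = 3.3152e-05 bar/m
p_total = 3.3152e-05 * 16.245 = 0.00053856 bar

0.00053856 bar


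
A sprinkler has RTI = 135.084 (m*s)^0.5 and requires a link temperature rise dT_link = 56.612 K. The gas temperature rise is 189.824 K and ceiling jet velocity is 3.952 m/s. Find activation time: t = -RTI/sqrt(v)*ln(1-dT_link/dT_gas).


dT_link/dT_gas = 0.29823
ln(1 - 0.29823) = -0.35416
t = -135.084 / sqrt(3.952) * -0.35416 = 24.065 s

24.065 s


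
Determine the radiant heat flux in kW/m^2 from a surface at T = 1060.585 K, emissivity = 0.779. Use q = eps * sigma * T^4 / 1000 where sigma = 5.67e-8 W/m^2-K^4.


T^4 = 1.2653e+12
q = 0.779 * 5.67e-8 * 1.2653e+12 / 1000 = 55.886 kW/m^2

55.886 kW/m^2


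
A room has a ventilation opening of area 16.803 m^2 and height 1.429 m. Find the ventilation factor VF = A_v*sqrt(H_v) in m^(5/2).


sqrt(H_v) = 1.1954
VF = 16.803 * 1.1954 = 20.086 m^(5/2)

20.086 m^(5/2)


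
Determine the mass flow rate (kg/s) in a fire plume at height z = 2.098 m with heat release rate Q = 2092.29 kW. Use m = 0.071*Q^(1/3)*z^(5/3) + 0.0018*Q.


Q^(1/3) = 12.790
z^(5/3) = 3.4383
First term = 0.071 * 12.790 * 3.4383 = 3.1223
Second term = 0.0018 * 2092.29 = 3.7661
m = 6.8884 kg/s

6.8884 kg/s


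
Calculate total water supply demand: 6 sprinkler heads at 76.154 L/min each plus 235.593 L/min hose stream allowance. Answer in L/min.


Sprinkler demand = 6 * 76.154 = 456.924 L/min
Total = 456.924 + 235.593 = 692.517 L/min

692.517 L/min


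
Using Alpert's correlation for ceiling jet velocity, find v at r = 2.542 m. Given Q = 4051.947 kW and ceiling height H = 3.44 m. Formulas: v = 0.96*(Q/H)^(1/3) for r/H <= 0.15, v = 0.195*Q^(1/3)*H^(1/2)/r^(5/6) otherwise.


r/H = 2.542 / 3.44 = 0.73895
r/H > 0.15, so v = 0.195*Q^(1/3)*H^(1/2)/r^(5/6)
Q^(1/3) = 15.942
H^(1/2) = 1.8547
r^(5/6) = 2.1759
v = 0.195 * 15.942 * 1.8547 / 2.1759 = 2.6499 m/s

2.6499 m/s


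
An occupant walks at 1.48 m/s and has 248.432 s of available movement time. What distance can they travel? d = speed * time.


d = 1.48 * 248.432 = 367.68 m

367.68 m


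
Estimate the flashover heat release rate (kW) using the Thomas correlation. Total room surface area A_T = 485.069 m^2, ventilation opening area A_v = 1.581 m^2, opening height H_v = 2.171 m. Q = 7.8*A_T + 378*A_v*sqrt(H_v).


7.8*A_T = 3783.5
sqrt(H_v) = 1.4734
378*A_v*sqrt(H_v) = 880.55
Q = 3783.5 + 880.55 = 4664.1 kW

4664.1 kW


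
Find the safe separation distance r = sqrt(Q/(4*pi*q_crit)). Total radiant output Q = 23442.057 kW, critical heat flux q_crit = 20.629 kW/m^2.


4*pi*q_crit = 259.23
Q/(4*pi*q_crit) = 90.429
r = sqrt(90.429) = 9.5094 m

9.5094 m


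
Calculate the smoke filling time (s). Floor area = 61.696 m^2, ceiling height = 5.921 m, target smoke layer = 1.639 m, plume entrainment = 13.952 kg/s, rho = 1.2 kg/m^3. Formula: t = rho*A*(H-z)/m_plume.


H - z = 4.282 m
t = 1.2 * 61.696 * 4.282 / 13.952 = 22.722 s

22.722 s


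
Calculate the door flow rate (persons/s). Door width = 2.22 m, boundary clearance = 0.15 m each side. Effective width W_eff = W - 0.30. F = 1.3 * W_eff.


W_eff = 2.22 - 0.30 = 1.92 m
F = 1.3 * 1.92 = 2.496 persons/s

2.496 persons/s


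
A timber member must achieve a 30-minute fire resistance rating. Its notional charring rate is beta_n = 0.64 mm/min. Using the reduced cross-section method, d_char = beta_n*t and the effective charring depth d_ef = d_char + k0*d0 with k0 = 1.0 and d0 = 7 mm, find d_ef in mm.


d_char = 0.64 * 30 = 19.2 mm
d_ef = 19.2 + 1.0*7 = 26.2 mm

26.2 mm


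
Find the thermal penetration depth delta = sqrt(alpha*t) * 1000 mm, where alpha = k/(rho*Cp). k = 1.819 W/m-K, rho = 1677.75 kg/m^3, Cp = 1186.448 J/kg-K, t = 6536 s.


alpha = 1.819 / (1677.75 * 1186.448) = 9.1381e-07 m^2/s
alpha * t = 0.0059727
delta = sqrt(0.0059727) * 1000 = 77.283 mm

77.283 mm


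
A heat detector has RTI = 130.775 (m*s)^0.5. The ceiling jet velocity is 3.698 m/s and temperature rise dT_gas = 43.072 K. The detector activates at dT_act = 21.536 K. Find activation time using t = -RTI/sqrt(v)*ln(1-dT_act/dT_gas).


dT_act/dT_gas = 0.5
ln(1 - 0.5) = -0.69315
t = -130.775 / sqrt(3.698) * -0.69315 = 47.138 s

47.138 s


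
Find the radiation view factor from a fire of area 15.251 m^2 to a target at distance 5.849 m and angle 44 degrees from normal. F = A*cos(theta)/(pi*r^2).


cos(44 deg) = 0.71934
pi*r^2 = 107.48
F = 15.251 * 0.71934 / 107.48 = 0.10207

0.10207


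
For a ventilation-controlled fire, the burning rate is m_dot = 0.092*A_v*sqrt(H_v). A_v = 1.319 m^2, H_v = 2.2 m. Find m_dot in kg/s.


sqrt(H_v) = 1.4832
m_dot = 0.092 * 1.319 * 1.4832 = 0.17999 kg/s

0.17999 kg/s


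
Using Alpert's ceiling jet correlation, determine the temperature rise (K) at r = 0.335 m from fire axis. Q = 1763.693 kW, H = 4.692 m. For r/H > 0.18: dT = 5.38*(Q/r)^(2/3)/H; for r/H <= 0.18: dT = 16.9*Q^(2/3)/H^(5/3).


r/H = 0.335 / 4.692 = 0.071398
r/H <= 0.18, so dT = 16.9*Q^(2/3)/H^(5/3)
Q^(2/3) = 145.98
H^(5/3) = 13.150
dT = 16.9 * 145.98 / 13.150 = 187.60 K

187.60 K


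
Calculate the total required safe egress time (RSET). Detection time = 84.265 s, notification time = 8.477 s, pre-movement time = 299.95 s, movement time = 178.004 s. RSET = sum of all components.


Total = 84.265 + 8.477 + 299.95 + 178.004 = 570.696 s

570.696 s


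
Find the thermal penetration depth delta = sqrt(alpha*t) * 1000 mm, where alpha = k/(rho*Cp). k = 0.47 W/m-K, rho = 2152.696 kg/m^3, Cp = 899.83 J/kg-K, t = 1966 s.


alpha = 0.47 / (2152.696 * 899.83) = 2.4264e-07 m^2/s
alpha * t = 0.00047702
delta = sqrt(0.00047702) * 1000 = 21.841 mm

21.841 mm


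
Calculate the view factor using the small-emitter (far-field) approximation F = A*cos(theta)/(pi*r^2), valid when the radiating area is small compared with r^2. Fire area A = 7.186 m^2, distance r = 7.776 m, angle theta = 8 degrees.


cos(8 deg) = 0.99027
pi*r^2 = 189.96
F = 7.186 * 0.99027 / 189.96 = 0.037461

0.037461


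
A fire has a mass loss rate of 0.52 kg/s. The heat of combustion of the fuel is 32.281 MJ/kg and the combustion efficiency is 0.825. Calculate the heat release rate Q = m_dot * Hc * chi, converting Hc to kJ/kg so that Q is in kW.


Hc = 32.281 MJ/kg = 32.281 * 1000 kJ/kg = 32281 kJ/kg
Q = 0.52 kg/s * 32281 kJ/kg * 0.825 = 13848.549 kW

13848.549 kW


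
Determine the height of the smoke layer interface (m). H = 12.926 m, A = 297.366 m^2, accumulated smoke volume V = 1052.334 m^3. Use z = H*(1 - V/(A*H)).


V/(A*H) = 0.27378
1 - 0.27378 = 0.72622
z = 12.926 * 0.72622 = 9.3871 m

9.3871 m


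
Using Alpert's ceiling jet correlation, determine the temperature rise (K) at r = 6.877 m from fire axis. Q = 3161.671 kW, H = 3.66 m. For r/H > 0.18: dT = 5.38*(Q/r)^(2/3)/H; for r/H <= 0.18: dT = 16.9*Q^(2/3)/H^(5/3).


r/H = 6.877 / 3.66 = 1.8790
r/H > 0.18, so dT = 5.38*(Q/r)^(2/3)/H
Q/r = 459.75
(Q/r)^(2/3) = 59.568
dT = 5.38 * 59.568 / 3.66 = 87.561 K

87.561 K


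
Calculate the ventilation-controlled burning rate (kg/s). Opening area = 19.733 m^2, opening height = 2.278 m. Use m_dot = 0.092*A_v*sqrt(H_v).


sqrt(H_v) = 1.5093
m_dot = 0.092 * 19.733 * 1.5093 = 2.7400 kg/s

2.7400 kg/s


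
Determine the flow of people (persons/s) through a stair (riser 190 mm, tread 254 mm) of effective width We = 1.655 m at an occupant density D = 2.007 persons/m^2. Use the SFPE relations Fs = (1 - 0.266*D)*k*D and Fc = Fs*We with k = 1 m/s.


1 - 0.266*D = 1 - 0.266*2.007 = 0.46614
Fs = 0.46614 * 1 * 2.007 = 0.93554 persons/(s*m)
Fc = 0.93554 * 1.655 = 1.5483 persons/s

1.5483 persons/s
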